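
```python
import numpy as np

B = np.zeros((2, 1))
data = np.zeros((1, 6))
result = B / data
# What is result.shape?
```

(2, 6)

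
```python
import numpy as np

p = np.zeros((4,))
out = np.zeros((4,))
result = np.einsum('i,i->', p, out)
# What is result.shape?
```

()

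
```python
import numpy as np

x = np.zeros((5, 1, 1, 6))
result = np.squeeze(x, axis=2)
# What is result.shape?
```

(5, 1, 6)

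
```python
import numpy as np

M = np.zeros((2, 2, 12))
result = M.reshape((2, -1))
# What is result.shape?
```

(2, 24)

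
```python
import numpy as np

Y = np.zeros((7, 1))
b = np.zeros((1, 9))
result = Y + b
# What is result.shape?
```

(7, 9)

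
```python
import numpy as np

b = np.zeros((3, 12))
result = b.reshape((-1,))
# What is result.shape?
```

(36,)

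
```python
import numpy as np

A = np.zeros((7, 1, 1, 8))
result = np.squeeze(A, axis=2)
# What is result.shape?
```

(7, 1, 8)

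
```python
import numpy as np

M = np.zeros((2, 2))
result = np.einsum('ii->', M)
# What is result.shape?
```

()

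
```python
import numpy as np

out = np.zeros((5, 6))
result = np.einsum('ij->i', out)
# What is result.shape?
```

(5,)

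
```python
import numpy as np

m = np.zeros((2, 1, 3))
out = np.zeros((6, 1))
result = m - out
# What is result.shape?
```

(2, 6, 3)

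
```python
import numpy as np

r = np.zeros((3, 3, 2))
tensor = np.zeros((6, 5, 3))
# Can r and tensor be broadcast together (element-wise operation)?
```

No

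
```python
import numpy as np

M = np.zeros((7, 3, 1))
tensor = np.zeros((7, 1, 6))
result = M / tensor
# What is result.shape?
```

(7, 3, 6)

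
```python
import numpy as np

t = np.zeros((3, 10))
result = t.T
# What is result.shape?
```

(10, 3)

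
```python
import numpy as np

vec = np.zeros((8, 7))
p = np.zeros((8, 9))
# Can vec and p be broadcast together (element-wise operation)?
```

No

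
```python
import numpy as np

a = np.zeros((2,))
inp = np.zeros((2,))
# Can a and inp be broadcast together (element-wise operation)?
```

Yes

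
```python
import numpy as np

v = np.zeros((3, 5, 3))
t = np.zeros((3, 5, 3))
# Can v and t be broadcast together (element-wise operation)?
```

Yes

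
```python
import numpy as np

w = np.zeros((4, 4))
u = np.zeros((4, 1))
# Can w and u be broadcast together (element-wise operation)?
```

Yes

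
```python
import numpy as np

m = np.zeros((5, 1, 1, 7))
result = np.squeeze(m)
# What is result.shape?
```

(5, 7)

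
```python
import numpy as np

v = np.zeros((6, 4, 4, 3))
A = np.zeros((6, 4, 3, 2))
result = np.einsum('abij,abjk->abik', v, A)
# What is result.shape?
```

(6, 4, 4, 2)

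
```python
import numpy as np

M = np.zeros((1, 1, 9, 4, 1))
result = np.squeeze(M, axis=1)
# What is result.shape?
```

(1, 9, 4, 1)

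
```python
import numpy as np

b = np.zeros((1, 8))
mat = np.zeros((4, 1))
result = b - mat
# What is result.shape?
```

(4, 8)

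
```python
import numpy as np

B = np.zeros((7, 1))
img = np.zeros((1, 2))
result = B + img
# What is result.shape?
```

(7, 2)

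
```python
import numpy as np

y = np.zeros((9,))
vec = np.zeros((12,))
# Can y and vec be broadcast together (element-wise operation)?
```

No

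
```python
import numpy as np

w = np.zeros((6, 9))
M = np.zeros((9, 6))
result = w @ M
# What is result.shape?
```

(6, 6)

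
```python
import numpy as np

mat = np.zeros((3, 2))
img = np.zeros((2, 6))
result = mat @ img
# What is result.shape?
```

(3, 6)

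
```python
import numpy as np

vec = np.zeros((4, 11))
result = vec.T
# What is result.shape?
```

(11, 4)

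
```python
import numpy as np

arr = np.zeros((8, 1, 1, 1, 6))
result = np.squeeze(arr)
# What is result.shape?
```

(8, 6)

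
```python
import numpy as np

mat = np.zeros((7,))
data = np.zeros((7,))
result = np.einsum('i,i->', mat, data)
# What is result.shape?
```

()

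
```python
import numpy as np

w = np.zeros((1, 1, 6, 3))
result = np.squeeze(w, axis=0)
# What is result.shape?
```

(1, 6, 3)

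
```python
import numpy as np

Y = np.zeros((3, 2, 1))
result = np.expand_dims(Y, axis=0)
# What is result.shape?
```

(1, 3, 2, 1)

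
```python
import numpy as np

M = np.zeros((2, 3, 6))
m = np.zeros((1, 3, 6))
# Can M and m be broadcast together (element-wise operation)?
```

Yes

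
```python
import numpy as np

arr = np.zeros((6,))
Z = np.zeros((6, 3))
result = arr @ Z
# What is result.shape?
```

(3,)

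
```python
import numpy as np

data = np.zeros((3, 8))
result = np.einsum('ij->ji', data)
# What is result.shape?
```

(8, 3)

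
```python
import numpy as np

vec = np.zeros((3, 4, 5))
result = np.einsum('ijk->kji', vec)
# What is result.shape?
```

(5, 4, 3)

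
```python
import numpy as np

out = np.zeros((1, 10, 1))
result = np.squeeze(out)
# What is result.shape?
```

(10,)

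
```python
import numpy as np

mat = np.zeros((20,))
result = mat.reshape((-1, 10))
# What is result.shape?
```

(2, 10)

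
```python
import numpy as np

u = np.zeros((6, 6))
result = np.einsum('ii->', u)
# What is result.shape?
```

()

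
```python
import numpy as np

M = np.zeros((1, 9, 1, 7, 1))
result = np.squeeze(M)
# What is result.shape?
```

(9, 7)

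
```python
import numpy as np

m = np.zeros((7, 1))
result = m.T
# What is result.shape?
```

(1, 7)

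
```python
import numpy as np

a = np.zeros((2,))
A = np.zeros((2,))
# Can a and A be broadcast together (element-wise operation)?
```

Yes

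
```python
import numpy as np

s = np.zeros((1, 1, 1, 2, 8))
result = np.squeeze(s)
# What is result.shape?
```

(2, 8)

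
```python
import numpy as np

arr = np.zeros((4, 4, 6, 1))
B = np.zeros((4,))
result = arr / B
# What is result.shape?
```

(4, 4, 6, 4)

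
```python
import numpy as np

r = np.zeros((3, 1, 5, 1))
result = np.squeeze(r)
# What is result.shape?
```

(3, 5)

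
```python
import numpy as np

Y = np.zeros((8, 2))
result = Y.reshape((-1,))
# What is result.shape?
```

(16,)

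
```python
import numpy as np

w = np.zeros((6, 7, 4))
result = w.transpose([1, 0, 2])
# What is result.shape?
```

(7, 6, 4)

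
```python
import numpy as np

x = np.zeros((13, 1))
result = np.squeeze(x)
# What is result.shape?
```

(13,)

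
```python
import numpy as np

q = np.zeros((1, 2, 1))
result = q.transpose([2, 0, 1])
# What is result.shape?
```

(1, 1, 2)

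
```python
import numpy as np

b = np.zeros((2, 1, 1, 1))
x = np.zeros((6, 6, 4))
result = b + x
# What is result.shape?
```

(2, 6, 6, 4)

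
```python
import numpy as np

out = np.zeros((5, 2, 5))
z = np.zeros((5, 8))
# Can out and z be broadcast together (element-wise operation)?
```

No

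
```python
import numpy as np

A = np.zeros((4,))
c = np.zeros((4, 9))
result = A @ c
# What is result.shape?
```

(9,)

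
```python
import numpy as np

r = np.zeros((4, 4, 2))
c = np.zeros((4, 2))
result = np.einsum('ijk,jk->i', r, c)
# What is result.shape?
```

(4,)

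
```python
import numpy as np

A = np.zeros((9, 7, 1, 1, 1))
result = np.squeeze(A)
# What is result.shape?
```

(9, 7)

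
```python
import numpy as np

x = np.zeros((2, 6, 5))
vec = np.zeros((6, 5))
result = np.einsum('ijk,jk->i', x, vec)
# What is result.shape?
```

(2,)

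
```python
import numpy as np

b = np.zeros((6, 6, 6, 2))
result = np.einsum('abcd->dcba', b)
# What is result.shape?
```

(2, 6, 6, 6)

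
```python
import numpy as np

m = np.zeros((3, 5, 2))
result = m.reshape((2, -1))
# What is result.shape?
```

(2, 15)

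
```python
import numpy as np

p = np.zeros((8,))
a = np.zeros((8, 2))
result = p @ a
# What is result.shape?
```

(2,)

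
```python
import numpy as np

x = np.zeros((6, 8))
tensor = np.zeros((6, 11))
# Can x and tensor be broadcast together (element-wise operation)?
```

No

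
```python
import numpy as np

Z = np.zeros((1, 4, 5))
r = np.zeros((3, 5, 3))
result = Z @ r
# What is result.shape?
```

(3, 4, 3)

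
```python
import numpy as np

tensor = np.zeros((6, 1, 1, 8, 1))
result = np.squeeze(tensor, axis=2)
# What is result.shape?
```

(6, 1, 8, 1)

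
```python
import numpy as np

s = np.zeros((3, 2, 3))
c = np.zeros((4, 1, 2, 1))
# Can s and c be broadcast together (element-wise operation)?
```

Yes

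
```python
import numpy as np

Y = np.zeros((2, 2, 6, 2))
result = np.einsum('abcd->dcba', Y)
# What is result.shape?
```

(2, 6, 2, 2)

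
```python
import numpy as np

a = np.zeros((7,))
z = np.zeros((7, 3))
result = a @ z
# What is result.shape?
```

(3,)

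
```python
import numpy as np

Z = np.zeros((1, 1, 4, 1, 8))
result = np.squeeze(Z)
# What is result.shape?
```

(4, 8)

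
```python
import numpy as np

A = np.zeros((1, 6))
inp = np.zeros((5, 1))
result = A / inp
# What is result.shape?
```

(5, 6)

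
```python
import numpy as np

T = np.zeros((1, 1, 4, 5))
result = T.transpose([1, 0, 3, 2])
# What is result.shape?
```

(1, 1, 5, 4)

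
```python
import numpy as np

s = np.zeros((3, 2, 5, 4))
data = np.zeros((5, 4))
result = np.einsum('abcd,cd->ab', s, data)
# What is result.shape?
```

(3, 2)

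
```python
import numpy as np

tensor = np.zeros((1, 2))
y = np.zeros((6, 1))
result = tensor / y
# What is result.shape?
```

(6, 2)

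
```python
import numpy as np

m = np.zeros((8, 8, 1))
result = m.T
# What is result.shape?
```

(1, 8, 8)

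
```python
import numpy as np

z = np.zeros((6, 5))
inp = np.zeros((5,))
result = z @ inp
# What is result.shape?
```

(6,)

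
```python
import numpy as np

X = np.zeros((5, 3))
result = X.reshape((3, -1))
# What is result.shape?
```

(3, 5)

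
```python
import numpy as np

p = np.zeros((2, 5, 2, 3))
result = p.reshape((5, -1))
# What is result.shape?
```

(5, 12)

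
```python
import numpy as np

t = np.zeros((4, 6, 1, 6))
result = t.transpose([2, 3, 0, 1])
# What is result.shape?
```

(1, 6, 4, 6)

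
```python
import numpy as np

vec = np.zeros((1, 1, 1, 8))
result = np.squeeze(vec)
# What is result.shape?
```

(8,)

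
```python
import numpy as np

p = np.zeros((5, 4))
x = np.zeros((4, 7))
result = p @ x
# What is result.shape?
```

(5, 7)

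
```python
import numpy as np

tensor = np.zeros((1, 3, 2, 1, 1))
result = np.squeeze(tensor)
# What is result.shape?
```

(3, 2)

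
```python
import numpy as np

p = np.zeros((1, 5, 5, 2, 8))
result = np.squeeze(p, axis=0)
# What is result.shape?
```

(5, 5, 2, 8)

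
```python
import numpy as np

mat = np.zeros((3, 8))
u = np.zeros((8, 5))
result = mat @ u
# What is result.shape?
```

(3, 5)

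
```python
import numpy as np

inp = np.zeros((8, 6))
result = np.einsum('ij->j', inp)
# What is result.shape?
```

(6,)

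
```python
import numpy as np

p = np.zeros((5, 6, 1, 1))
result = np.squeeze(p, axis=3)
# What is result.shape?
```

(5, 6, 1)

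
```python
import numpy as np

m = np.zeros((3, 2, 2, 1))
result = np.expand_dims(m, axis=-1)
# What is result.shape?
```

(3, 2, 2, 1, 1)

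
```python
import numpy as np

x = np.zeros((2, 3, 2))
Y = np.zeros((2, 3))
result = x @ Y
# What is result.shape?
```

(2, 3, 3)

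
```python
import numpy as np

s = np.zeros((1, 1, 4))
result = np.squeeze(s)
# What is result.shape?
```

(4,)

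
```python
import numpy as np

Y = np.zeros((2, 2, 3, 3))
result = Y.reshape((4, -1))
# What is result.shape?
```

(4, 9)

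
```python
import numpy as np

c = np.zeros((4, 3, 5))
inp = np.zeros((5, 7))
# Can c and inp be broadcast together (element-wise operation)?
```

No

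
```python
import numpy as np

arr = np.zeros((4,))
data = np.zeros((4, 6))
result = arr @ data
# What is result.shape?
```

(6,)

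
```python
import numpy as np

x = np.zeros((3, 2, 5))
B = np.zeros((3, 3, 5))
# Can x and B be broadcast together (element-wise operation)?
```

No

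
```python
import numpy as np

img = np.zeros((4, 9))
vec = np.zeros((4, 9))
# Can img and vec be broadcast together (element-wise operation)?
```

Yes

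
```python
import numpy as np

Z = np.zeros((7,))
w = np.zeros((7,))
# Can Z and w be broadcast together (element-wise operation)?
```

Yes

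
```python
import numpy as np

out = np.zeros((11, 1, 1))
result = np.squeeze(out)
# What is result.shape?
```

(11,)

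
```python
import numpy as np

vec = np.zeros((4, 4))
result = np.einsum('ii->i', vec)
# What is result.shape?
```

(4,)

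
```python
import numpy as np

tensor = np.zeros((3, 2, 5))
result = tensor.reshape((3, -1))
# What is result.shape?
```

(3, 10)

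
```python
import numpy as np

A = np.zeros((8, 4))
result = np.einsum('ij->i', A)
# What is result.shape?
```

(8,)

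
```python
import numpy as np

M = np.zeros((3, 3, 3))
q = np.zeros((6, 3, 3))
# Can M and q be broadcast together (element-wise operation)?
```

No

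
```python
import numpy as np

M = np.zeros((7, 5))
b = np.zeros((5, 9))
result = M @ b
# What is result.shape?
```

(7, 9)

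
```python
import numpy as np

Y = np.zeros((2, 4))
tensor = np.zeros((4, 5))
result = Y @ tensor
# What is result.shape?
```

(2, 5)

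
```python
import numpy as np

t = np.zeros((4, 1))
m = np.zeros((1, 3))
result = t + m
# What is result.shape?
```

(4, 3)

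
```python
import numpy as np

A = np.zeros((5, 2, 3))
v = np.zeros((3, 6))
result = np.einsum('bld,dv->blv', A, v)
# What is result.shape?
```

(5, 2, 6)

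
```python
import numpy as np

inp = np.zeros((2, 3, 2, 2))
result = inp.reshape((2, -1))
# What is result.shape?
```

(2, 12)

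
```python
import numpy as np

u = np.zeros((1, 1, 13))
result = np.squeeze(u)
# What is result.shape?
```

(13,)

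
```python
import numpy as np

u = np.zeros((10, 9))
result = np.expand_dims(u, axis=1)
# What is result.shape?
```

(10, 1, 9)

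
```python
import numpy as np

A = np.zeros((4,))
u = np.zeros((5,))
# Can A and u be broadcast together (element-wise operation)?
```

No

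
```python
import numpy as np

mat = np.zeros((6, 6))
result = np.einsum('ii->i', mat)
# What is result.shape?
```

(6,)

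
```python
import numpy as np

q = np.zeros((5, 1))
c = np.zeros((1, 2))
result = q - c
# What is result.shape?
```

(5, 2)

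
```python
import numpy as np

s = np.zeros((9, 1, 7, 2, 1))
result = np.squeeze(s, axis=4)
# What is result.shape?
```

(9, 1, 7, 2)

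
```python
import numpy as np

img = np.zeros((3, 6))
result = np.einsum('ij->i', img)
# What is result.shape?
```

(3,)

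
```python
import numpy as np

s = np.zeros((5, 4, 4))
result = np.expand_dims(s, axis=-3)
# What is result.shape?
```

(5, 1, 4, 4)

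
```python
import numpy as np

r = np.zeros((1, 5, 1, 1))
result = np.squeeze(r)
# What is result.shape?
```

(5,)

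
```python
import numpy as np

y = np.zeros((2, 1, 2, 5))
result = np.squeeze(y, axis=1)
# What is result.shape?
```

(2, 2, 5)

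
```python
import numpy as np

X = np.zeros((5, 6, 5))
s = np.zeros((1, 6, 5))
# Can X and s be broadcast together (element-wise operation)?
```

Yes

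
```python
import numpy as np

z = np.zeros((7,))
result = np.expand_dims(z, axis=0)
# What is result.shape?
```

(1, 7)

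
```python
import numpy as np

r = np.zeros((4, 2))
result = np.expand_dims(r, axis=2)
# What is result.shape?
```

(4, 2, 1)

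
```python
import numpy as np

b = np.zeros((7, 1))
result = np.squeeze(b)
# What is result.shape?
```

(7,)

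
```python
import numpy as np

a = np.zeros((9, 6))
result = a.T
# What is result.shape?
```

(6, 9)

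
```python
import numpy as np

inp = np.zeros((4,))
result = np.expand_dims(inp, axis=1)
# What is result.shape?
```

(4, 1)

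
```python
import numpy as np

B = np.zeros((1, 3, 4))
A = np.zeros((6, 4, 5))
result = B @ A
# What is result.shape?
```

(6, 3, 5)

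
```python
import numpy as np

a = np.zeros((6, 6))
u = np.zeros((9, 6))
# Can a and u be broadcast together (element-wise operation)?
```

No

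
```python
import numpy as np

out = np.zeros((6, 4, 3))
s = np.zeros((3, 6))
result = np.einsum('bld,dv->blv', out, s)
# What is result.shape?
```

(6, 4, 6)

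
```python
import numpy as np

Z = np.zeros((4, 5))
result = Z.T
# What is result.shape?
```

(5, 4)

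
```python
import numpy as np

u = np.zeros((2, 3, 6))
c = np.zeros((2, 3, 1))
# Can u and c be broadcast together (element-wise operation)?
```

Yes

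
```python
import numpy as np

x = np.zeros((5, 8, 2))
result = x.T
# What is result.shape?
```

(2, 8, 5)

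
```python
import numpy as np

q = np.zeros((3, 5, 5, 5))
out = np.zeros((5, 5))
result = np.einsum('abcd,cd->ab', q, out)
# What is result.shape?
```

(3, 5)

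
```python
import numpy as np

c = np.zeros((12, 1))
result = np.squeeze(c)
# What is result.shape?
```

(12,)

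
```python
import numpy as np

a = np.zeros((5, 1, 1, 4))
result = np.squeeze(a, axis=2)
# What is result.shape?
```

(5, 1, 4)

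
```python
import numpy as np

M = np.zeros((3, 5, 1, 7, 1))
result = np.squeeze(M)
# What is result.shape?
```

(3, 5, 7)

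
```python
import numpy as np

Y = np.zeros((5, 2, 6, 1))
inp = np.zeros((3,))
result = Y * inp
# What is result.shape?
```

(5, 2, 6, 3)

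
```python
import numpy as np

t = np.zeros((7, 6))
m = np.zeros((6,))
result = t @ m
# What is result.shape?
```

(7,)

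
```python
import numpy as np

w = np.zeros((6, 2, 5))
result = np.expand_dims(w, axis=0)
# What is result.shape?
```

(1, 6, 2, 5)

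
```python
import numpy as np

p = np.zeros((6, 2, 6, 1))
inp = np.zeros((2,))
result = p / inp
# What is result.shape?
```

(6, 2, 6, 2)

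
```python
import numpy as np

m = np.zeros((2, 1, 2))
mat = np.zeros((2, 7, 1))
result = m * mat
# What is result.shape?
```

(2, 7, 2)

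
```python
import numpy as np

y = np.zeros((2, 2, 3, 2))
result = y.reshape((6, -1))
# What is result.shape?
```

(6, 4)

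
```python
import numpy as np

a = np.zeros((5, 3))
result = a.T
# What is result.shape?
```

(3, 5)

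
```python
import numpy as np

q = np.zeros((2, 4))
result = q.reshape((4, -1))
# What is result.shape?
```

(4, 2)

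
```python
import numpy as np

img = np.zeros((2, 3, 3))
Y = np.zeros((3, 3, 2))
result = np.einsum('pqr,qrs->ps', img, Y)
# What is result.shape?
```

(2, 2)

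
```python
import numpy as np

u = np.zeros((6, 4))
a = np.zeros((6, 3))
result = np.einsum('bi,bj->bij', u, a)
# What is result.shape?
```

(6, 4, 3)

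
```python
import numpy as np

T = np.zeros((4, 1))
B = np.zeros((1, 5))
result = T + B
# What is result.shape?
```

(4, 5)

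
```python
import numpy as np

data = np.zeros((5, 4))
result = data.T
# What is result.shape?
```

(4, 5)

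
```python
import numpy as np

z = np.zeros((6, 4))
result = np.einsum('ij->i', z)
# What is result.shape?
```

(6,)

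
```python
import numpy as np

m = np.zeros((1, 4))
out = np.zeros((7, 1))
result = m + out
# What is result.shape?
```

(7, 4)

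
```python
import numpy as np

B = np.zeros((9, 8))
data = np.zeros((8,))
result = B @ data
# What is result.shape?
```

(9,)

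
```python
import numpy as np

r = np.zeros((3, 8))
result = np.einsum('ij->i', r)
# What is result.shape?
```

(3,)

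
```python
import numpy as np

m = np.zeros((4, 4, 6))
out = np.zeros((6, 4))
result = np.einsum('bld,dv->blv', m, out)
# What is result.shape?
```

(4, 4, 4)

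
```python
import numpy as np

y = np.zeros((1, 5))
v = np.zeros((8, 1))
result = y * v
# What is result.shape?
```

(8, 5)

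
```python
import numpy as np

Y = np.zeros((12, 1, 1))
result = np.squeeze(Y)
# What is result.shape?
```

(12,)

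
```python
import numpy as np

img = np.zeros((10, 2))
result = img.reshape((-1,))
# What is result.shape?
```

(20,)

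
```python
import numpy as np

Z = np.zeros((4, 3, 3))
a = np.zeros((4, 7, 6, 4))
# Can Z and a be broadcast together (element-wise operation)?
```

No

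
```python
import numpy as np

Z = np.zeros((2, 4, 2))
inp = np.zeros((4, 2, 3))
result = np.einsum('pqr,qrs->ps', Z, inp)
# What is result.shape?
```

(2, 3)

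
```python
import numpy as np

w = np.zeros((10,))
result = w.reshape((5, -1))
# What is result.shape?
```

(5, 2)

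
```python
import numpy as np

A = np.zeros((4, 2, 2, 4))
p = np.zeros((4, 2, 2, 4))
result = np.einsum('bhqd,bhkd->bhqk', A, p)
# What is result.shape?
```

(4, 2, 2, 2)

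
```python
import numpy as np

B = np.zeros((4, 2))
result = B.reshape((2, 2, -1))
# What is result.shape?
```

(2, 2, 2)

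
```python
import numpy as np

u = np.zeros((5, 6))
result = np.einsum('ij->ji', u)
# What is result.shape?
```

(6, 5)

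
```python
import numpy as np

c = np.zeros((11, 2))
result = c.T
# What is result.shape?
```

(2, 11)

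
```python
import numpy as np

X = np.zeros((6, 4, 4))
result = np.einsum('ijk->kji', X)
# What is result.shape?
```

(4, 4, 6)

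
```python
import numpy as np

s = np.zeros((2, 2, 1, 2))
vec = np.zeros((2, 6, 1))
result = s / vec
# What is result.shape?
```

(2, 2, 6, 2)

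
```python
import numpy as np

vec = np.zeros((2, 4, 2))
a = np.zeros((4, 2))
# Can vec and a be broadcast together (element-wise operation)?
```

Yes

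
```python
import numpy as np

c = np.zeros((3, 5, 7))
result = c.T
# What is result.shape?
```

(7, 5, 3)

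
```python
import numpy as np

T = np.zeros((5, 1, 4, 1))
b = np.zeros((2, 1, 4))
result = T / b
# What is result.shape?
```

(5, 2, 4, 4)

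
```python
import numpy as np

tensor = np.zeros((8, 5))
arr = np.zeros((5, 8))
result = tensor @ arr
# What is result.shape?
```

(8, 8)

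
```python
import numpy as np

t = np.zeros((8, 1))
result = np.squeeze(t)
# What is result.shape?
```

(8,)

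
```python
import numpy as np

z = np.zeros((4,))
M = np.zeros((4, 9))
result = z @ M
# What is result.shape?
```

(9,)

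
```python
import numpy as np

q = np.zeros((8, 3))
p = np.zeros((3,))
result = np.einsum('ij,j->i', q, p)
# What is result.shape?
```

(8,)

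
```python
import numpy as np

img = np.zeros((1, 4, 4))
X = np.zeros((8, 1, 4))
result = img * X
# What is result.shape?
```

(8, 4, 4)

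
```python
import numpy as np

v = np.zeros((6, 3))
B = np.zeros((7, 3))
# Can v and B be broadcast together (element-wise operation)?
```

No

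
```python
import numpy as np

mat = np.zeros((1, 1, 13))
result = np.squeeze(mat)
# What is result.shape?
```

(13,)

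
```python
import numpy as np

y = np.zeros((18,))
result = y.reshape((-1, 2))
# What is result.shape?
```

(9, 2)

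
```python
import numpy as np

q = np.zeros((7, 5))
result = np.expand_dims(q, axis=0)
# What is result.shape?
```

(1, 7, 5)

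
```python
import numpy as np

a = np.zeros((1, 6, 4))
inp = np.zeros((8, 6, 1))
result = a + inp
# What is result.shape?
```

(8, 6, 4)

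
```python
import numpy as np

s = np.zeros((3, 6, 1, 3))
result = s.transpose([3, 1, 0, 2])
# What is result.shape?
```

(3, 6, 3, 1)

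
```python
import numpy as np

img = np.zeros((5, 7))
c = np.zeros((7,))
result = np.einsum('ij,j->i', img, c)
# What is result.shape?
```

(5,)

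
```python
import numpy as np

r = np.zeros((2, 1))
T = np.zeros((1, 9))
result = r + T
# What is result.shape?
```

(2, 9)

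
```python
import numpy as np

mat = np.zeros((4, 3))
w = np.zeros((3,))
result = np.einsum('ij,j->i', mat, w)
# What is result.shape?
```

(4,)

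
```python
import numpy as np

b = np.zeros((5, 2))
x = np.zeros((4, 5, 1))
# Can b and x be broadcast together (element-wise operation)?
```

Yes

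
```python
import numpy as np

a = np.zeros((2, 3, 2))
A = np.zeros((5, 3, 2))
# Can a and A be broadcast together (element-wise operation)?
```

No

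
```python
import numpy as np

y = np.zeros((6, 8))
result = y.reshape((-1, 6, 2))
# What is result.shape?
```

(4, 6, 2)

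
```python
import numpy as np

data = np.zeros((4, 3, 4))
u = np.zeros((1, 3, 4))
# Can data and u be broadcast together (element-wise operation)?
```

Yes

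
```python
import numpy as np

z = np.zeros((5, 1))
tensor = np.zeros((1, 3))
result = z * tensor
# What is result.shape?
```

(5, 3)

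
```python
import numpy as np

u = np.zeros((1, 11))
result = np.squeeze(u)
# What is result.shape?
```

(11,)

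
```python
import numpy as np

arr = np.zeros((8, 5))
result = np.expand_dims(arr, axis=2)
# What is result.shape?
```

(8, 5, 1)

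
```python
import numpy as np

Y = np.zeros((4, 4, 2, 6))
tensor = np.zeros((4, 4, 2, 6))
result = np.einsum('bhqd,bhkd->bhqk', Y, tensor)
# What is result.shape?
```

(4, 4, 2, 2)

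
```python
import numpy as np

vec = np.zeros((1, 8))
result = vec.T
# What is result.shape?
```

(8, 1)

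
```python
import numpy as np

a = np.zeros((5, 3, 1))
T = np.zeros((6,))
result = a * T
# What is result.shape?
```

(5, 3, 6)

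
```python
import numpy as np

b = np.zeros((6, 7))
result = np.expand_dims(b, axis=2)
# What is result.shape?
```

(6, 7, 1)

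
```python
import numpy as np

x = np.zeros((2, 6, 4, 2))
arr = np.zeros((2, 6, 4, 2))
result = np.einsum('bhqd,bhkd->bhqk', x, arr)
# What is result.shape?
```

(2, 6, 4, 4)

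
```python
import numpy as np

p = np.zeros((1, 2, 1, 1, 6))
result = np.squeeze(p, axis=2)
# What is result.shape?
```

(1, 2, 1, 6)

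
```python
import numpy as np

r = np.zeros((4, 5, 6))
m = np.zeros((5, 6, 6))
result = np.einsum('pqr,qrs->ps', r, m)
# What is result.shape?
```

(4, 6)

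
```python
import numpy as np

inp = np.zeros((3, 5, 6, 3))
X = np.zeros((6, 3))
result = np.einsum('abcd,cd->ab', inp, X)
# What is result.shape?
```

(3, 5)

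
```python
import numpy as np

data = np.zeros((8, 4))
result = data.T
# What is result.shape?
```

(4, 8)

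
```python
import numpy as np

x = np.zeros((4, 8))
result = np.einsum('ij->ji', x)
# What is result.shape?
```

(8, 4)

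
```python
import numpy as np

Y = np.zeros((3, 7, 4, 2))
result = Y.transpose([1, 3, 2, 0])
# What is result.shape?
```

(7, 2, 4, 3)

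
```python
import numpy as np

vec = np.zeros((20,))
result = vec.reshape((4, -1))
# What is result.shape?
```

(4, 5)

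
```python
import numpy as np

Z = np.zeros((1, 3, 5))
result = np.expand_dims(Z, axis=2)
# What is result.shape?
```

(1, 3, 1, 5)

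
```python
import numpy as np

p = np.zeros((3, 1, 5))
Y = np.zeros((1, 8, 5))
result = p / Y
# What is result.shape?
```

(3, 8, 5)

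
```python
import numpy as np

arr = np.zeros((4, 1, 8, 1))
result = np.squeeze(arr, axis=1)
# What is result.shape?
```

(4, 8, 1)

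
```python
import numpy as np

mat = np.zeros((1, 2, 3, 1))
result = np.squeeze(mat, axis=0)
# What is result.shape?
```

(2, 3, 1)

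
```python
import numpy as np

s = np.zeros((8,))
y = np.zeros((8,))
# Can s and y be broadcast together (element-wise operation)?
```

Yes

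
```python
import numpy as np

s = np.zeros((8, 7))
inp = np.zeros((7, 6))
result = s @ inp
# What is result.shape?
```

(8, 6)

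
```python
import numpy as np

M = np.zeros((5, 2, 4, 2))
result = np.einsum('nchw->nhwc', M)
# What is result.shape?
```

(5, 4, 2, 2)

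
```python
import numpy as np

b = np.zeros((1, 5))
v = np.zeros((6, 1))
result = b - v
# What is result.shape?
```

(6, 5)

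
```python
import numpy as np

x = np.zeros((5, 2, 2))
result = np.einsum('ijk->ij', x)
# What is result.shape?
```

(5, 2)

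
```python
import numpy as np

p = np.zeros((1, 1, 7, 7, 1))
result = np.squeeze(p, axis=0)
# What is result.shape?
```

(1, 7, 7, 1)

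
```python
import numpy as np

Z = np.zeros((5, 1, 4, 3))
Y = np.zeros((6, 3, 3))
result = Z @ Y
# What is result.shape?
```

(5, 6, 4, 3)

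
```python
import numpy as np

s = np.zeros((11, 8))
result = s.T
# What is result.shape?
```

(8, 11)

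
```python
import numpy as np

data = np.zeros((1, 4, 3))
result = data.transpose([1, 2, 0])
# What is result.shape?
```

(4, 3, 1)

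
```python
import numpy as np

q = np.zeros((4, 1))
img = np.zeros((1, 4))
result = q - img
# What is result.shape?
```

(4, 4)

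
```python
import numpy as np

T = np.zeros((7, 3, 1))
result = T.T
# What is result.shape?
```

(1, 3, 7)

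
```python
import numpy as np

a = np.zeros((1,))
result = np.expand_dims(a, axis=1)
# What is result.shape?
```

(1, 1)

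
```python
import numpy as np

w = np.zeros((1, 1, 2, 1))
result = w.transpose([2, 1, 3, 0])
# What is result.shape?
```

(2, 1, 1, 1)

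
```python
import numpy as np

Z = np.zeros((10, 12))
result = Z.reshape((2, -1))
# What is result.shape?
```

(2, 60)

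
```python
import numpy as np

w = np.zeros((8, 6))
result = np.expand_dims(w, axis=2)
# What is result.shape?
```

(8, 6, 1)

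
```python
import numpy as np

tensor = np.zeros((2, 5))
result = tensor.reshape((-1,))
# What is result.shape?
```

(10,)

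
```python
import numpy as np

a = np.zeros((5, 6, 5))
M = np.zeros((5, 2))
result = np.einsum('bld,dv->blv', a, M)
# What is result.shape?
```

(5, 6, 2)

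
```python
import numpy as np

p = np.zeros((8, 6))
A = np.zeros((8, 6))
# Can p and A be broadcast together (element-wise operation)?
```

Yes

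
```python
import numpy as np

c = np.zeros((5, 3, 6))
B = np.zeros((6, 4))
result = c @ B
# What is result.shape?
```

(5, 3, 4)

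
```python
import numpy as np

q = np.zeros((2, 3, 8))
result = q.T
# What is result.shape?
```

(8, 3, 2)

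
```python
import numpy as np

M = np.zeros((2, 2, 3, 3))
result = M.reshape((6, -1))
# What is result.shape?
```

(6, 6)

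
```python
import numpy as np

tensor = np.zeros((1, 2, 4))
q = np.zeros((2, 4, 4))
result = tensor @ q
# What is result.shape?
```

(2, 2, 4)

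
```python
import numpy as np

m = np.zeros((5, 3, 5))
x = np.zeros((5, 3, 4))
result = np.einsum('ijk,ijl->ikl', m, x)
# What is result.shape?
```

(5, 5, 4)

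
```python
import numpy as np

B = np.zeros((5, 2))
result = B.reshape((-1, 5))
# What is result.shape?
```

(2, 5)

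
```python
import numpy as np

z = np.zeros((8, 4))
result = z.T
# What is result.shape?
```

(4, 8)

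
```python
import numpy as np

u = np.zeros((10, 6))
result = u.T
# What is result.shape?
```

(6, 10)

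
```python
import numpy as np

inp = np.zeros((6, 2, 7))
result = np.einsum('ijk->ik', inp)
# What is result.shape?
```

(6, 7)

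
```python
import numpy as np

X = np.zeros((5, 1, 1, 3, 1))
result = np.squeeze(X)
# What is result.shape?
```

(5, 3)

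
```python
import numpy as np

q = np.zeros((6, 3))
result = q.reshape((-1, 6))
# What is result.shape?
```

(3, 6)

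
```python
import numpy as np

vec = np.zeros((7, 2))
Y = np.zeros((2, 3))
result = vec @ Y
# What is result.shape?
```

(7, 3)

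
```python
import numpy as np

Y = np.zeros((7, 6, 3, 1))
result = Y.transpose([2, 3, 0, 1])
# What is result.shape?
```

(3, 1, 7, 6)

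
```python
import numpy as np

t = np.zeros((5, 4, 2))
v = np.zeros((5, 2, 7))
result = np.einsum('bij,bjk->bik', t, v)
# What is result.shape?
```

(5, 4, 7)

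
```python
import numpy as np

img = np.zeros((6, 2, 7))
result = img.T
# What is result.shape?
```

(7, 2, 6)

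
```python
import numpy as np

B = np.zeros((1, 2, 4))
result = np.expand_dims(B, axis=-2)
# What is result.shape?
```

(1, 2, 1, 4)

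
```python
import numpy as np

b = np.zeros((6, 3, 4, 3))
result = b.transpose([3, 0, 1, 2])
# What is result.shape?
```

(3, 6, 3, 4)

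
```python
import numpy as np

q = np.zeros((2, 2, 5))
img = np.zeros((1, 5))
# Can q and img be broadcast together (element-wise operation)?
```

Yes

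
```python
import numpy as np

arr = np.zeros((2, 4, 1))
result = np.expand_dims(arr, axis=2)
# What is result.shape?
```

(2, 4, 1, 1)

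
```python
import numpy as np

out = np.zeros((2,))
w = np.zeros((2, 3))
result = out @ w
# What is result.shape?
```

(3,)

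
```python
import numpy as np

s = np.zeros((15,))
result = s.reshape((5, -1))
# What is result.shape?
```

(5, 3)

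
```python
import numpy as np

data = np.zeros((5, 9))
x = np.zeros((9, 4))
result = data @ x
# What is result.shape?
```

(5, 4)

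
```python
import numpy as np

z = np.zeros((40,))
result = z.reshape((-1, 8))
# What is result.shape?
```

(5, 8)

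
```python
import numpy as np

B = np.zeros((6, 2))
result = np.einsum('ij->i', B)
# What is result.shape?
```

(6,)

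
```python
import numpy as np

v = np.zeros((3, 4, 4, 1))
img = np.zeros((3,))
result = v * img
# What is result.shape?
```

(3, 4, 4, 3)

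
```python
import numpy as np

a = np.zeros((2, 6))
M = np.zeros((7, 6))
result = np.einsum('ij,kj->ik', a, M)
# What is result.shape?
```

(2, 7)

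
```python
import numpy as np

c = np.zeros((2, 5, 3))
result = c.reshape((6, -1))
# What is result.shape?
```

(6, 5)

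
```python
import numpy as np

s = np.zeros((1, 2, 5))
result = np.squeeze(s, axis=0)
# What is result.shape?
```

(2, 5)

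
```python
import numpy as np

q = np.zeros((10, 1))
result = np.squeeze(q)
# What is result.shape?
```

(10,)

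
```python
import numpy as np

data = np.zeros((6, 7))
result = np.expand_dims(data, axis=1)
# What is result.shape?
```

(6, 1, 7)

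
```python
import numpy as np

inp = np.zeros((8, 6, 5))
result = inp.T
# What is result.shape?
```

(5, 6, 8)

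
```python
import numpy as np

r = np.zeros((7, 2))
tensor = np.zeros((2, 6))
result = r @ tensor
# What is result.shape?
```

(7, 6)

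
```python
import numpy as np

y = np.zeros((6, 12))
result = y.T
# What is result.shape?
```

(12, 6)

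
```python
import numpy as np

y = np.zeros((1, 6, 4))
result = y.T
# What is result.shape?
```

(4, 6, 1)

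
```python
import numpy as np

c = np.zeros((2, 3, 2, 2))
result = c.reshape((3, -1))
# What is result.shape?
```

(3, 8)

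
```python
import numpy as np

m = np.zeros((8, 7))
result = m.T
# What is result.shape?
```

(7, 8)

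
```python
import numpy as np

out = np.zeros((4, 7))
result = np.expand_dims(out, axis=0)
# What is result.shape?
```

(1, 4, 7)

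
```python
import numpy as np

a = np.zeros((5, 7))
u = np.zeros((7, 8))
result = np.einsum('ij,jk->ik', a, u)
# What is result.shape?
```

(5, 8)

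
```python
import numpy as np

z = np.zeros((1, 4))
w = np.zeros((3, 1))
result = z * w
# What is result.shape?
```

(3, 4)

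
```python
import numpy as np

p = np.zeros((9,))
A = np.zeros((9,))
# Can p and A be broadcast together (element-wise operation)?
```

Yes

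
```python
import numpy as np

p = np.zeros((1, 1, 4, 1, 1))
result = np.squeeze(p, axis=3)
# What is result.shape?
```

(1, 1, 4, 1)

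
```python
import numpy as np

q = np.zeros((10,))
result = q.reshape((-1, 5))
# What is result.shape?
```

(2, 5)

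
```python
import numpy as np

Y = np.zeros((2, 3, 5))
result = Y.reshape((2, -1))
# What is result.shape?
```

(2, 15)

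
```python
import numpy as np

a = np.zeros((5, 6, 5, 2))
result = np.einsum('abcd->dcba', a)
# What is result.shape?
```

(2, 5, 6, 5)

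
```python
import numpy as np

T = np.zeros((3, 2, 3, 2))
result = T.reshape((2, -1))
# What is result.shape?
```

(2, 18)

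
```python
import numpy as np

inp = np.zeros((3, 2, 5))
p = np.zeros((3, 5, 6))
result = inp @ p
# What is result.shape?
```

(3, 2, 6)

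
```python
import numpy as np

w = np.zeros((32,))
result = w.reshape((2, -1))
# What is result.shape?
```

(2, 16)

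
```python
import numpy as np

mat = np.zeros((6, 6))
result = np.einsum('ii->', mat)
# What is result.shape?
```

()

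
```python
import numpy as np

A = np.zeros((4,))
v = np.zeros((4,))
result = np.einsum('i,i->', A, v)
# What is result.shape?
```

()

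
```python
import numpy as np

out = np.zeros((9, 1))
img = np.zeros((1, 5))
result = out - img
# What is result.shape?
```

(9, 5)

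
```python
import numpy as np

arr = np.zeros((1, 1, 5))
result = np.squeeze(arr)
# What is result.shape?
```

(5,)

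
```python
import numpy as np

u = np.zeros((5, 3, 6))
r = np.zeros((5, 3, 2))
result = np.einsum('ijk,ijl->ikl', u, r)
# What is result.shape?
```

(5, 6, 2)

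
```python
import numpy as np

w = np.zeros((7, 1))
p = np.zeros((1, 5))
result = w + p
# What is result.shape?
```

(7, 5)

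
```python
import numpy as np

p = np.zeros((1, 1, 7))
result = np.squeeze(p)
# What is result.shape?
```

(7,)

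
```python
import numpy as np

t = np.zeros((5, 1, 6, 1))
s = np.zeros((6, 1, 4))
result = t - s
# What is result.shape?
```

(5, 6, 6, 4)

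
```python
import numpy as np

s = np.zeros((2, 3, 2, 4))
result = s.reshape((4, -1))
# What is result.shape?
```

(4, 12)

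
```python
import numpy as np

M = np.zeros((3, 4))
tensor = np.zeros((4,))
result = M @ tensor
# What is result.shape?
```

(3,)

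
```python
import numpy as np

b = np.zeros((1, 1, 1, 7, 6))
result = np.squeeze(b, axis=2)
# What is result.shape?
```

(1, 1, 7, 6)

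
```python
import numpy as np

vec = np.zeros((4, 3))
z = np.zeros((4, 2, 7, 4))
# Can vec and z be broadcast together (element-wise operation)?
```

No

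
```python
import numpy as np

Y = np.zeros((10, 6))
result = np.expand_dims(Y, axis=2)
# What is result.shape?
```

(10, 6, 1)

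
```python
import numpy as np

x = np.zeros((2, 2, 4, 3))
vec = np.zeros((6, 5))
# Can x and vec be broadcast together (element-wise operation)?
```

No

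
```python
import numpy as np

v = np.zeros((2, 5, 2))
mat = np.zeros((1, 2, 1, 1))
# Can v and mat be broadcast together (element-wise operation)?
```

Yes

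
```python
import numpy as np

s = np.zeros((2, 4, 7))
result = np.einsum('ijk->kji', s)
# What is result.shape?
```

(7, 4, 2)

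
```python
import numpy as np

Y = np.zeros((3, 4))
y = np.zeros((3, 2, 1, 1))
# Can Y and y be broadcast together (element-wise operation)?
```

Yes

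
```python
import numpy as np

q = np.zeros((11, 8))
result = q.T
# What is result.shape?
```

(8, 11)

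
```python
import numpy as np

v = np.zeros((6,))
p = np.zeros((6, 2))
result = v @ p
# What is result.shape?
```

(2,)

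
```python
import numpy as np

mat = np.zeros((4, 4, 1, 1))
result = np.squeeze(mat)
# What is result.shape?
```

(4, 4)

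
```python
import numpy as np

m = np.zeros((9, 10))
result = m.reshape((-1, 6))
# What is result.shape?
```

(15, 6)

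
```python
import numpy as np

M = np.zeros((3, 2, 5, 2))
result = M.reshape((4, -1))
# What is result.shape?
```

(4, 15)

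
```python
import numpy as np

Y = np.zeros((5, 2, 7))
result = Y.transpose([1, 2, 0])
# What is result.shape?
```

(2, 7, 5)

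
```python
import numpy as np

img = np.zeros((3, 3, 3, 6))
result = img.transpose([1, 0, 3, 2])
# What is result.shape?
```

(3, 3, 6, 3)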